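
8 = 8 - 0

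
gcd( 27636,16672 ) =4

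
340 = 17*20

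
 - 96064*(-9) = 864576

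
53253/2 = 53253/2 = 26626.50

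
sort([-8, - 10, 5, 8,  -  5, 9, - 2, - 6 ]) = [-10, - 8, - 6, - 5,-2, 5, 8, 9]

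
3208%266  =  16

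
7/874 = 7/874=0.01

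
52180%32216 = 19964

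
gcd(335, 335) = 335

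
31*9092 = 281852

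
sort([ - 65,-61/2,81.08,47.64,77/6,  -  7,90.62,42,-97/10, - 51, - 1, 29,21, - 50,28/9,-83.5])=[ - 83.5, - 65,-51, - 50, -61/2, -97/10,  -  7,  -  1, 28/9 , 77/6,21,29,42,47.64,81.08,  90.62 ]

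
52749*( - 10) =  - 527490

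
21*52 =1092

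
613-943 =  - 330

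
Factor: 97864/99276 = 2^1 *3^(-1 )*13^1*941^1*8273^( - 1)  =  24466/24819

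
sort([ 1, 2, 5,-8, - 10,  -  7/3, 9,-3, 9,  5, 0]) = [  -  10,-8,-3,-7/3,  0,1,2, 5 , 5, 9, 9 ]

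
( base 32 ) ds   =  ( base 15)1e9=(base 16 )1BC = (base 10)444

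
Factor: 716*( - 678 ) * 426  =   - 2^4 * 3^2*71^1*113^1*179^1 = -  206800848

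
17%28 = 17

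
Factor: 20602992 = 2^4 *3^1*19^2 * 29^1*41^1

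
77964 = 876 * 89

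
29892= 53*564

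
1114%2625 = 1114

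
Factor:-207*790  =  -163530 = -2^1  *  3^2*5^1*23^1*79^1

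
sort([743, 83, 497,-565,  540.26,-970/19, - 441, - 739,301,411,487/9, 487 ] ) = [ - 739, - 565, - 441, - 970/19,  487/9, 83, 301  ,  411,487,497,540.26,743]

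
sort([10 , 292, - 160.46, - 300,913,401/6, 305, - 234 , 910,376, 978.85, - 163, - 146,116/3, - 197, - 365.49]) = [ - 365.49, - 300, - 234, - 197, - 163, - 160.46, - 146,10,116/3, 401/6,  292, 305,376,910,913 , 978.85]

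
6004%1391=440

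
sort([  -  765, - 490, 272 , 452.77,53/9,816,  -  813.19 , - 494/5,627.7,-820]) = [ - 820, - 813.19,  -  765, - 490, - 494/5,  53/9  ,  272, 452.77, 627.7, 816]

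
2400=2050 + 350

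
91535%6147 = 5477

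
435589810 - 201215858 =234373952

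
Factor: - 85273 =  - 269^1*317^1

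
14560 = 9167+5393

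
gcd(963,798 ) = 3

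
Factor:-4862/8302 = -7^( - 1)*11^1*13^1*17^1*593^( - 1)  =  - 2431/4151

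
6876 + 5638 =12514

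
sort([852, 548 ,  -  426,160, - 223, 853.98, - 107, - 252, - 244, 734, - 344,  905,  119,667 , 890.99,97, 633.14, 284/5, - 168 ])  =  [ - 426,-344,-252 , - 244, - 223, -168 ,-107, 284/5,97, 119, 160, 548,  633.14, 667,734,852,853.98, 890.99 , 905]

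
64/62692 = 16/15673=0.00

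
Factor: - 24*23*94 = -2^4*3^1*23^1*47^1 = - 51888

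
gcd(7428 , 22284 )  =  7428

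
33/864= 11/288 = 0.04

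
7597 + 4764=12361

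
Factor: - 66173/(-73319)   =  157^( - 1 ) * 467^(-1) * 66173^1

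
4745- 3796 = 949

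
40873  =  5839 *7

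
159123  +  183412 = 342535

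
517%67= 48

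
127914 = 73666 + 54248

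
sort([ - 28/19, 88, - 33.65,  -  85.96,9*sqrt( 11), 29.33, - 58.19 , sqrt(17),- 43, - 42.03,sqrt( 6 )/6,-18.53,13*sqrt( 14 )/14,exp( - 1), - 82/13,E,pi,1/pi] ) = [ - 85.96, - 58.19, - 43, - 42.03, - 33.65, - 18.53, - 82/13 , - 28/19,1/pi, exp( - 1 ),sqrt( 6 )/6,E,pi,13*sqrt(14 )/14,sqrt ( 17), 29.33,9 * sqrt( 11), 88 ]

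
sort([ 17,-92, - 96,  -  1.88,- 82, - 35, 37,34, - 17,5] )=[ - 96,  -  92,-82,-35, - 17, - 1.88,5, 17,34,37]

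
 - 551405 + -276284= - 827689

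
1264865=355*3563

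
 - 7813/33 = - 237 + 8/33= -  236.76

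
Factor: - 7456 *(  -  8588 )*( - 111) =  - 2^7*3^1*19^1 * 37^1*113^1*233^1= -7107566208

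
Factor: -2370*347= - 2^1*3^1*5^1*79^1*347^1 = - 822390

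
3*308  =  924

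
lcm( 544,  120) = 8160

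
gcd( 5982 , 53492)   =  2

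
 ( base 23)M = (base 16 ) 16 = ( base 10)22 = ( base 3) 211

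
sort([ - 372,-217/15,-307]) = [  -  372,-307, -217/15] 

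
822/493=822/493  =  1.67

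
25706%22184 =3522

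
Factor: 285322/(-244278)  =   - 3^( - 2) * 41^(-1 )*431^1 = - 431/369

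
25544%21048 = 4496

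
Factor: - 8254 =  - 2^1*4127^1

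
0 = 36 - 36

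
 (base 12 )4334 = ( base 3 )101010111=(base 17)1896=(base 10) 7384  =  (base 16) 1CD8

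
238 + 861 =1099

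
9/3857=9/3857 = 0.00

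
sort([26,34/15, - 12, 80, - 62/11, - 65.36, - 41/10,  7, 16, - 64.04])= [ - 65.36, - 64.04 , - 12, - 62/11, - 41/10, 34/15, 7, 16, 26,  80] 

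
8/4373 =8/4373= 0.00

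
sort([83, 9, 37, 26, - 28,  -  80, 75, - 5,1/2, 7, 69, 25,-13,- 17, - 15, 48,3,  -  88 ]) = [ - 88, - 80, - 28,-17, - 15, - 13,-5 , 1/2 , 3, 7, 9, 25, 26,  37,48, 69 , 75, 83 ] 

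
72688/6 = 36344/3 = 12114.67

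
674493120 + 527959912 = 1202453032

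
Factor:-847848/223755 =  - 2^3*5^(-1)*7^(- 1)*2131^(-1)*35327^1 = -  282616/74585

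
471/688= 471/688 = 0.68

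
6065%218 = 179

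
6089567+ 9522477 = 15612044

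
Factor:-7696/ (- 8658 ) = 8/9 = 2^3*3^(-2) 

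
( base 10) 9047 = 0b10001101010111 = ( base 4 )2031113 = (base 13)416c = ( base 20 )12C7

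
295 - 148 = 147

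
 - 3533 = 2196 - 5729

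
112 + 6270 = 6382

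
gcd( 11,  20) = 1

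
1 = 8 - 7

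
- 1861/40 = -1861/40= -46.52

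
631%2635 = 631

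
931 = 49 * 19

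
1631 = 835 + 796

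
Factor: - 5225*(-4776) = 2^3*3^1*5^2 * 11^1*19^1*199^1 = 24954600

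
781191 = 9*86799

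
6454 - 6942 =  - 488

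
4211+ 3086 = 7297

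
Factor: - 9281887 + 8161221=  - 2^1*43^1*83^1 * 157^1  =  -1120666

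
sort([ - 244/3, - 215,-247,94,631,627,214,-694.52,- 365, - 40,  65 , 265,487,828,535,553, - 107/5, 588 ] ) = [- 694.52,- 365, - 247, -215, - 244/3,  -  40,-107/5, 65,94,  214,265, 487,535,553,588, 627, 631,828]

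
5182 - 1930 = 3252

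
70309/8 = 8788+5/8= 8788.62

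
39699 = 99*401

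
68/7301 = 68/7301 = 0.01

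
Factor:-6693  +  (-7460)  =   - 14153 = - 14153^1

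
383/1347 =383/1347=   0.28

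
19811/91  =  217 + 64/91 = 217.70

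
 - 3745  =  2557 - 6302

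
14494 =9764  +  4730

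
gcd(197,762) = 1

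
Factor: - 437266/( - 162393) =2^1*3^ ( - 1 )*7^( - 1)*11^(  -  1)*311^1=622/231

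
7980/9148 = 1995/2287 = 0.87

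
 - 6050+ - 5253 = -11303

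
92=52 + 40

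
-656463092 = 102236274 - 758699366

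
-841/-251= 841/251  =  3.35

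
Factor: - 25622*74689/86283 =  - 1913681558/86283= - 2^1*3^( - 2) *19^1*23^1 * 557^1*3931^1 * 9587^ ( - 1)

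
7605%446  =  23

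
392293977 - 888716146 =- 496422169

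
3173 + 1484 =4657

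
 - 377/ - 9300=377/9300 = 0.04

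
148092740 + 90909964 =239002704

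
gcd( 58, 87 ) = 29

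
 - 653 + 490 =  - 163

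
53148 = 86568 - 33420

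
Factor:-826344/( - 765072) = 2^( - 1) * 3^( - 1)*7^(  -  1 )* 11^( - 1)*499^1  =  499/462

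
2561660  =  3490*734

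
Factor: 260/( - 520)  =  -1/2 = -2^(-1)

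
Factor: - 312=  - 2^3*3^1*13^1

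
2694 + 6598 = 9292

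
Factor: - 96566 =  - 2^1  *  53^1*911^1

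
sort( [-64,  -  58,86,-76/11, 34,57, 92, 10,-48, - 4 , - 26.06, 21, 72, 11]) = [ - 64, - 58, -48, - 26.06, - 76/11 , - 4, 10, 11 , 21, 34, 57, 72,86,92]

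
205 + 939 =1144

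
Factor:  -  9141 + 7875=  - 1266= - 2^1 * 3^1*211^1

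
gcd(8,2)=2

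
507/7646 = 507/7646 = 0.07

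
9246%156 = 42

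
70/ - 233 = - 1  +  163/233 = -  0.30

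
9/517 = 9/517 = 0.02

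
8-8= 0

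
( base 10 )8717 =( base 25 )DNH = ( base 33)805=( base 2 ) 10001000001101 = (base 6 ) 104205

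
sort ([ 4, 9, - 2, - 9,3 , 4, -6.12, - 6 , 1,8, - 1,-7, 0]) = [ - 9,-7, - 6.12, - 6 , - 2, - 1 , 0, 1, 3, 4,4 , 8, 9 ] 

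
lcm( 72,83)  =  5976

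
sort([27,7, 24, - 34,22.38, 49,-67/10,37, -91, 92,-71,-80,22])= [ - 91,  -  80, - 71 , - 34, -67/10, 7, 22,22.38,24,27, 37, 49,92 ]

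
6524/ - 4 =-1631/1 = - 1631.00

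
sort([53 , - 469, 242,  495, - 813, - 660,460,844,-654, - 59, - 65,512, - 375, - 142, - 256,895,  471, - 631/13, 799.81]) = [ - 813, - 660, - 654, - 469, - 375, - 256, -142, - 65, - 59, -631/13,53,242,460, 471, 495, 512, 799.81, 844, 895 ]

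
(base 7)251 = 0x86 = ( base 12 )b2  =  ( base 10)134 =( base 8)206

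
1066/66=16 + 5/33=16.15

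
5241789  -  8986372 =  - 3744583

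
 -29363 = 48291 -77654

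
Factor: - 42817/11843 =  - 47/13 =-13^(-1)*47^1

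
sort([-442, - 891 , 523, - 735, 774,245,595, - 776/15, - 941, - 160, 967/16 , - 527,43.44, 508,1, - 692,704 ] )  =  [ - 941, - 891, - 735 , - 692, - 527, - 442, - 160, - 776/15, 1,  43.44,967/16, 245, 508, 523, 595,704, 774 ]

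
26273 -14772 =11501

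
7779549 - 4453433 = 3326116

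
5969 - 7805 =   -  1836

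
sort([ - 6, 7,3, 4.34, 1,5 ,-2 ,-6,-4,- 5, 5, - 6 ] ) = [ - 6,-6, - 6,  -  5, -4,-2, 1 , 3, 4.34, 5  ,  5, 7]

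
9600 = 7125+2475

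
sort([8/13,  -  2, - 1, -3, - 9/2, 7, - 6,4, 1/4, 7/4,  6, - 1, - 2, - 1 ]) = [ -6, - 9/2, - 3,-2, - 2 ,  -  1, - 1, - 1,1/4 , 8/13, 7/4,4,  6,7] 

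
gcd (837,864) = 27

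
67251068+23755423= 91006491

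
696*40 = 27840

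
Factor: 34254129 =3^1* 7^1*13^1*271^1 * 463^1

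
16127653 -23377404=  - 7249751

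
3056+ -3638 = - 582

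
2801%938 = 925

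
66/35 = 66/35 = 1.89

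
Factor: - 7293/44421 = - 11/67 =- 11^1 * 67^( - 1)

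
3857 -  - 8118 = 11975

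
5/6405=1/1281 = 0.00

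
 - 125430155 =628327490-753757645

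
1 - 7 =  - 6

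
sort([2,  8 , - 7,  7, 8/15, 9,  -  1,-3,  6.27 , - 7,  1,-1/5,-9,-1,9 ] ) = [-9 ,-7,-7, - 3, - 1 ,-1, - 1/5,8/15,1,2, 6.27,7, 8, 9,9]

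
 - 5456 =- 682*8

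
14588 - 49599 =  - 35011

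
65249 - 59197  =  6052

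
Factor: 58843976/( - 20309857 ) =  - 2^3*7355497^1*20309857^(  -  1)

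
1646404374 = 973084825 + 673319549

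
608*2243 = 1363744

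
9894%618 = 6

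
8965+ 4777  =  13742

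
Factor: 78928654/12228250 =5^(- 3) *7^1 *17^1*41^(-1)  *541^1*613^1* 1193^ ( - 1)  =  39464327/6114125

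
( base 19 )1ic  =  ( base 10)715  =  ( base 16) 2cb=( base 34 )l1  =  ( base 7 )2041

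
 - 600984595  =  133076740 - 734061335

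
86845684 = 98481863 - 11636179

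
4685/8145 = 937/1629 =0.58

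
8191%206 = 157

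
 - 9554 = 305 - 9859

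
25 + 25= 50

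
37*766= 28342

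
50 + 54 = 104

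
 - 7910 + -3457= - 11367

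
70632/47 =1502 + 38/47 = 1502.81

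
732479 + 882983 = 1615462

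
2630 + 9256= 11886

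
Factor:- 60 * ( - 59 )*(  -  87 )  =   - 2^2*3^2*5^1*29^1 * 59^1 = - 307980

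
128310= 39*3290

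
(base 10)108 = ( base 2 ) 1101100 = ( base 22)4K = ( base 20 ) 58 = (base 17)66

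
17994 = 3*5998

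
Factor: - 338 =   -  2^1*13^2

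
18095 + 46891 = 64986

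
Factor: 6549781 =7^2*133669^1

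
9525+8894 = 18419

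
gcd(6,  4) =2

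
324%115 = 94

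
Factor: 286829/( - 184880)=-2^ ( - 4 )*5^( - 1 )*97^1*  2311^( - 1)*2957^1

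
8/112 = 1/14 = 0.07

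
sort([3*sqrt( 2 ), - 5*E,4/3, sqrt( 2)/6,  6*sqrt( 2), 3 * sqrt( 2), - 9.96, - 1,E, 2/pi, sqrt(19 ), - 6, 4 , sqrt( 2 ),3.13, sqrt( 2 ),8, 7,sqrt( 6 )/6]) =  [ - 5*E, - 9.96 , - 6, - 1, sqrt( 2)/6, sqrt( 6) /6,2/pi, 4/3, sqrt( 2 ),sqrt( 2 ),  E, 3.13,4 , 3*sqrt(2 ),3*sqrt(2),sqrt (19 ),7, 8,6*sqrt(2 )]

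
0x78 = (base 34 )3I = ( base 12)a0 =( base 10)120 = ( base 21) 5f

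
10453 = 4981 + 5472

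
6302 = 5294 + 1008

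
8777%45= 2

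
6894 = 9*766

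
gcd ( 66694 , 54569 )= 1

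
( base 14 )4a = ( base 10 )66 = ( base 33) 20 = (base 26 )2e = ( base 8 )102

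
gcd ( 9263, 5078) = 1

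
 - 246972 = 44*( - 5613)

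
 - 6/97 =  - 1 + 91/97= -0.06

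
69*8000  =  552000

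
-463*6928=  - 3207664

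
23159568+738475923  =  761635491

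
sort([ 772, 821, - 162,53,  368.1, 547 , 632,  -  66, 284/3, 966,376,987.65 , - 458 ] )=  [ - 458, - 162, - 66,53, 284/3, 368.1,  376,  547,  632,772,821, 966, 987.65]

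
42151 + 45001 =87152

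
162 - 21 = 141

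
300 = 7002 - 6702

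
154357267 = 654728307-500371040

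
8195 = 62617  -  54422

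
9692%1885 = 267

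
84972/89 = 954 + 66/89 = 954.74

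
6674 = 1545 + 5129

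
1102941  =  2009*549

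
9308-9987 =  - 679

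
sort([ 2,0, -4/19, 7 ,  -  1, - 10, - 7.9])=[-10, -7.9, - 1, - 4/19, 0,2, 7]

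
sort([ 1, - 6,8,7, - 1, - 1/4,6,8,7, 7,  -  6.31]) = [ - 6.31, - 6, - 1, - 1/4 , 1, 6, 7,7,7,8,8] 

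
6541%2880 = 781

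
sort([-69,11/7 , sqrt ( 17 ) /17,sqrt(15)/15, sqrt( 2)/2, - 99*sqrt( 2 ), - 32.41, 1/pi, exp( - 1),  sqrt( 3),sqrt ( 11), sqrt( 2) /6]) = [ - 99*sqrt( 2) ,-69, - 32.41, sqrt( 2 )/6,  sqrt(17)/17,sqrt (15)/15 , 1/pi,exp ( - 1),  sqrt( 2) /2, 11/7,  sqrt( 3), sqrt( 11 )] 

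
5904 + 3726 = 9630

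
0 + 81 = 81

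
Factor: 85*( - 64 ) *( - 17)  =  92480 = 2^6  *5^1*17^2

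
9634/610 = 15+242/305 = 15.79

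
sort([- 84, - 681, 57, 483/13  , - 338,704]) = [ - 681, -338, - 84,  483/13, 57,  704]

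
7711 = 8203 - 492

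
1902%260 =82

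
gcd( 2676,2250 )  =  6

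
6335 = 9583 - 3248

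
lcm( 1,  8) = 8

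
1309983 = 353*3711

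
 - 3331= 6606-9937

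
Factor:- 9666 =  -2^1*3^3*179^1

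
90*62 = 5580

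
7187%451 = 422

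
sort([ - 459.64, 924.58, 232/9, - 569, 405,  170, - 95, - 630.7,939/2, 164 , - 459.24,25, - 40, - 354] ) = [ -630.7, - 569, - 459.64 , - 459.24, - 354, - 95, - 40, 25 , 232/9,164,170, 405, 939/2, 924.58 ]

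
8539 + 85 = 8624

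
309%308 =1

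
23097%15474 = 7623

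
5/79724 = 5/79724 = 0.00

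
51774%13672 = 10758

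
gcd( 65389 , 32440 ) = 1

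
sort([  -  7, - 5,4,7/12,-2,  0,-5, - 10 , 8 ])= [-10, - 7, - 5, - 5, -2,0,7/12,4,8]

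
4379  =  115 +4264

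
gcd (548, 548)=548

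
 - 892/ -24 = 37 +1/6 = 37.17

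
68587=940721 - 872134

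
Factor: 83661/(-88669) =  - 3^1 * 7^( - 1)*53^( - 1)*79^1 *239^ ( - 1) * 353^1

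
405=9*45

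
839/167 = 839/167 = 5.02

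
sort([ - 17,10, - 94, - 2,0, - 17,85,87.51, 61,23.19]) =[ - 94,-17, - 17, - 2, 0,10,23.19,61, 85,87.51 ] 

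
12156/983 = 12 + 360/983 = 12.37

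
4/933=4/933 = 0.00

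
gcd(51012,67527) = 9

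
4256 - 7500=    - 3244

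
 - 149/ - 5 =149/5= 29.80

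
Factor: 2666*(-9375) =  - 2^1 * 3^1 * 5^5 * 31^1*43^1 =-24993750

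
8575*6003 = 51475725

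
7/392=1/56 = 0.02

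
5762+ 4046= 9808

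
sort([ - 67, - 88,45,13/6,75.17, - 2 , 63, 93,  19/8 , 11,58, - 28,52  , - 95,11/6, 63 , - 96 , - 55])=[  -  96 , - 95,  -  88, - 67, - 55 , - 28,-2 , 11/6,13/6,19/8,11,45,52,58,63,  63,75.17,93 ] 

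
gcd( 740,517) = 1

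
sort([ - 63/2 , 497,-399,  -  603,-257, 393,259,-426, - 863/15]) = [ - 603,- 426, - 399,  -  257,-863/15, - 63/2, 259, 393, 497]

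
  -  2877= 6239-9116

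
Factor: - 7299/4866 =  - 2^( - 1)*3^1 = - 3/2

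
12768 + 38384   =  51152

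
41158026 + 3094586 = 44252612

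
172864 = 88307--84557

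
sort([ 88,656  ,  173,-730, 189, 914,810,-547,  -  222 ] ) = [ - 730,-547, - 222, 88, 173, 189, 656,810,914]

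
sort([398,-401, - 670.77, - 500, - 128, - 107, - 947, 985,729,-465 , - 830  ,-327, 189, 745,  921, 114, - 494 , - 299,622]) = [ - 947, - 830, - 670.77, - 500 , - 494, - 465,  -  401, - 327, - 299 , - 128, - 107, 114 , 189,398,  622, 729, 745,921, 985]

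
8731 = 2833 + 5898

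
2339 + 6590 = 8929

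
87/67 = 87/67 = 1.30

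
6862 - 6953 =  - 91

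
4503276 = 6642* 678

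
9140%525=215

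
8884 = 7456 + 1428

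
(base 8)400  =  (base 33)7p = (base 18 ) E4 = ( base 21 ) C4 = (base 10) 256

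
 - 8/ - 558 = 4/279 = 0.01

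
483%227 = 29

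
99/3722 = 99/3722 = 0.03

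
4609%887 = 174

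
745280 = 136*5480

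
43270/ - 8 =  - 21635/4 = - 5408.75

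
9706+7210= 16916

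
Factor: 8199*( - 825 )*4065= - 27496371375=-  3^4*5^3 * 11^1*271^1*911^1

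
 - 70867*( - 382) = 27071194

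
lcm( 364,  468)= 3276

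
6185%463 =166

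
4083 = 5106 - 1023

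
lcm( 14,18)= 126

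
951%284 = 99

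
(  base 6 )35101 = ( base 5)130010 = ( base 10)5005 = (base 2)1001110001101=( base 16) 138D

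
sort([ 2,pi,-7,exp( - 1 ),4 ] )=[-7, exp( - 1 ),2,pi,4 ] 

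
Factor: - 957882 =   -  2^1*3^1 * 17^1*9391^1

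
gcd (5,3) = 1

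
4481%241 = 143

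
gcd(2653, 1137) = 379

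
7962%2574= 240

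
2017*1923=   3878691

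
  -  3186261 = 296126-3482387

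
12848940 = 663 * 19380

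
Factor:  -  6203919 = -3^1*397^1 *5209^1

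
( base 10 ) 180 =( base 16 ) b4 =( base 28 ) 6c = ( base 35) 55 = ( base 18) a0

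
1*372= 372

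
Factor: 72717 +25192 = 97909 = 7^1 * 71^1*197^1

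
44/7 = 6 + 2/7 = 6.29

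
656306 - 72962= 583344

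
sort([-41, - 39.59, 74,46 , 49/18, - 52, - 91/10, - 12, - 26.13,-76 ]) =[ - 76 ,-52, - 41,-39.59,- 26.13,-12, - 91/10 , 49/18,  46,74] 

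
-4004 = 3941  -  7945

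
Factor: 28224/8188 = 7056/2047 = 2^4 * 3^2*7^2*23^( - 1 )*89^( - 1 ) 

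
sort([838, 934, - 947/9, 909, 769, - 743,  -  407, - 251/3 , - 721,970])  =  [ - 743,-721, - 407,  -  947/9, - 251/3, 769 , 838,909, 934, 970] 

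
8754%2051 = 550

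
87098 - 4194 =82904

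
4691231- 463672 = 4227559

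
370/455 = 74/91 = 0.81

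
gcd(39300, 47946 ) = 786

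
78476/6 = 13079  +  1/3  =  13079.33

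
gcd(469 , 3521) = 7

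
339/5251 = 339/5251= 0.06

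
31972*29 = 927188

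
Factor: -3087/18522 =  - 2^( - 1 )*3^( - 1)= - 1/6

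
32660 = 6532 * 5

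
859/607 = 1 + 252/607= 1.42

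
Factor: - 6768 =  - 2^4*3^2*47^1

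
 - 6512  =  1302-7814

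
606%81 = 39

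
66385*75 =4978875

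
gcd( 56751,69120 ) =3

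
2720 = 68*40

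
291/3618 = 97/1206 = 0.08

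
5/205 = 1/41  =  0.02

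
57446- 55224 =2222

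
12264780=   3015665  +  9249115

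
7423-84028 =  - 76605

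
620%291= 38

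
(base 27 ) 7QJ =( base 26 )8g0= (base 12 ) 3454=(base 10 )5824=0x16c0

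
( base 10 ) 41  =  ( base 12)35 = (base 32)19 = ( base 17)27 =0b101001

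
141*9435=1330335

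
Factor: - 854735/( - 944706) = 2^(-1 ) * 3^ ( - 1 )*5^1*83^( - 1 ) * 271^ ( -1 )*24421^1 = 122105/134958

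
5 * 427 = 2135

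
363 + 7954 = 8317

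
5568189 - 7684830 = -2116641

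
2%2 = 0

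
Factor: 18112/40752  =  4/9 = 2^2*3^(  -  2) 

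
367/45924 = 367/45924 = 0.01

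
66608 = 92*724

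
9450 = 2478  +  6972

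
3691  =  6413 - 2722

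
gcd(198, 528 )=66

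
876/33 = 292/11 = 26.55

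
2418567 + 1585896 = 4004463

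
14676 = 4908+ 9768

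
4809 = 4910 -101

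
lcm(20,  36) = 180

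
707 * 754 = 533078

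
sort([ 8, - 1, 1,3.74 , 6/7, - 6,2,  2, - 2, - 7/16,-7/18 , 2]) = [-6,  -  2, - 1,- 7/16, -7/18, 6/7, 1,2, 2, 2,3.74,8]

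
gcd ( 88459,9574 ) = 1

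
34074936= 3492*9758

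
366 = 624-258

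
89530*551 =49331030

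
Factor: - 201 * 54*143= - 2^1*3^4 *11^1*13^1 * 67^1 = - 1552122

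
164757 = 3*54919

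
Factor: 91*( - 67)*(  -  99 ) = 603603= 3^2*7^1*11^1 *13^1*67^1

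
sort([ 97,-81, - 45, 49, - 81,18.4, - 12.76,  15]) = [ - 81,-81,-45, - 12.76,15,18.4, 49, 97 ]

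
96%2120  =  96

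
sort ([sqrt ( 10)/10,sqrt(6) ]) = [sqrt( 10)/10,sqrt (6)]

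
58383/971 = 58383/971 = 60.13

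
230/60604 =115/30302 = 0.00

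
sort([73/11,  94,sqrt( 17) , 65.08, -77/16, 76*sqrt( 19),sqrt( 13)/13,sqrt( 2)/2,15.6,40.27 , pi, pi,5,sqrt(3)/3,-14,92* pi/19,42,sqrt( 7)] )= [ - 14, - 77/16, sqrt(13 )/13, sqrt(3)/3,sqrt(2) /2,sqrt( 7),pi,pi,sqrt ( 17),5,73/11,92*pi/19,15.6,40.27,42, 65.08,94, 76*sqrt (19) ]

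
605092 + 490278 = 1095370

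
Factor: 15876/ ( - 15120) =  - 21/20 = - 2^( - 2) * 3^1 * 5^(-1)*7^1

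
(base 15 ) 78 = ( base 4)1301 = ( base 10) 113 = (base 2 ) 1110001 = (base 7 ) 221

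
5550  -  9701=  - 4151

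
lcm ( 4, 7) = 28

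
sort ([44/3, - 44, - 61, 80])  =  [ - 61, - 44, 44/3,  80]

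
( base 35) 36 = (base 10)111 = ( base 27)43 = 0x6F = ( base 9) 133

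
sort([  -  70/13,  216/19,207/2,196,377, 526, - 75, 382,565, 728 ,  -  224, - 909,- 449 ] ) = [ - 909, -449, - 224,-75, - 70/13, 216/19, 207/2, 196,377, 382,526,565, 728]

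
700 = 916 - 216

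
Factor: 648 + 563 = 1211 = 7^1*173^1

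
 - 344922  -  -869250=524328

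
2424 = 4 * 606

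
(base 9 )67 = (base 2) 111101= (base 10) 61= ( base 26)29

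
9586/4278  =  4793/2139=2.24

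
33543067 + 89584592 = 123127659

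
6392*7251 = 46348392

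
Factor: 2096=2^4*131^1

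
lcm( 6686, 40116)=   40116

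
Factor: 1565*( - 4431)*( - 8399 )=58242991485 = 3^1*5^1*7^1*37^1 * 211^1*227^1 *313^1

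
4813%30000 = 4813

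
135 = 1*135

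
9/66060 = 1/7340 = 0.00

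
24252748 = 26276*923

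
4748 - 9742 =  - 4994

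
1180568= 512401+668167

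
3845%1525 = 795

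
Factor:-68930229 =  - 3^1*239^1* 96137^1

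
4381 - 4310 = 71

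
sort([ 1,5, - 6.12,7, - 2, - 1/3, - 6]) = [ - 6.12,-6, - 2, - 1/3,1,5, 7 ]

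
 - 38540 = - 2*19270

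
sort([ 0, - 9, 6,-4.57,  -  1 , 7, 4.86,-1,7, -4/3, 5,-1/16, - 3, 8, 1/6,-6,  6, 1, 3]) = [ - 9,  -  6, - 4.57,-3,-4/3, - 1, - 1,-1/16, 0, 1/6,  1, 3,4.86, 5,6 , 6,7,7,8]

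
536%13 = 3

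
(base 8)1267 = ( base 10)695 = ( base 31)MD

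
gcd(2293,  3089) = 1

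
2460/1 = 2460 = 2460.00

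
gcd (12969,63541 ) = 1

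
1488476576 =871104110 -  - 617372466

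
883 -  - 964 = 1847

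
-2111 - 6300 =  - 8411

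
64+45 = 109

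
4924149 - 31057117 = -26132968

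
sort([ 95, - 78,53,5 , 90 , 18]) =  [ - 78, 5, 18,53,90,95] 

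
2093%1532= 561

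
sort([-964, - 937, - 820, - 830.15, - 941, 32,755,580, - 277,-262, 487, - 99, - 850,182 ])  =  [ - 964, - 941, - 937, - 850, - 830.15, - 820, - 277, - 262, - 99, 32,182, 487, 580, 755]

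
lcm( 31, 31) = 31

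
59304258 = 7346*8073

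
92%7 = 1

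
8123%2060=1943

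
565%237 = 91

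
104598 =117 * 894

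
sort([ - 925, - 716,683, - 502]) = [ - 925,-716,  -  502 , 683]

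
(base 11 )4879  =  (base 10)6378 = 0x18ea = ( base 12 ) 3836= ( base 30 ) 72I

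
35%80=35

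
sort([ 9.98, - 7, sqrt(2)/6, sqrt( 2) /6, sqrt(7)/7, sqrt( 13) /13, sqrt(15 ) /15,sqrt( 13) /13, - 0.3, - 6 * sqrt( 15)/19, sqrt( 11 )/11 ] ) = [ - 7, - 6*sqrt (15 ) /19, -0.3, sqrt( 2)/6,sqrt(2) /6,sqrt( 15)/15,sqrt(13)/13, sqrt(13 )/13, sqrt( 11) /11, sqrt(7 )/7, 9.98]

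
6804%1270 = 454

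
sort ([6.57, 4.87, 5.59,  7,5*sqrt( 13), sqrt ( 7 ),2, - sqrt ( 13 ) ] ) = [-sqrt( 13),2, sqrt( 7 ), 4.87, 5.59,6.57,7, 5*sqrt(13 )]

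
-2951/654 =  -2951/654 = - 4.51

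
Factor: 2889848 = 2^3  *13^1*37^1 * 751^1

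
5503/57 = 96 + 31/57 = 96.54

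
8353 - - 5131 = 13484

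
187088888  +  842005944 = 1029094832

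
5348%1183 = 616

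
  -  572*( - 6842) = 3913624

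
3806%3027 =779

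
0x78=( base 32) 3o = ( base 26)4G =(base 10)120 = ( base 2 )1111000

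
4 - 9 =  - 5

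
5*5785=28925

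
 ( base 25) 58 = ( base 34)3v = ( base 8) 205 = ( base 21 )67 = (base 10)133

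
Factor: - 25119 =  - 3^2*2791^1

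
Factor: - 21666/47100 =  - 2^( - 1 ) * 5^( - 2 )*23^1 = - 23/50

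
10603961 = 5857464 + 4746497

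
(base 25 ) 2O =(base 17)46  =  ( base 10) 74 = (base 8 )112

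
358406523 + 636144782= 994551305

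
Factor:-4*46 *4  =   - 736= -2^5*23^1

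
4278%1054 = 62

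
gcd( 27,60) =3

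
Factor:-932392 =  - 2^3 * 116549^1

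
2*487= 974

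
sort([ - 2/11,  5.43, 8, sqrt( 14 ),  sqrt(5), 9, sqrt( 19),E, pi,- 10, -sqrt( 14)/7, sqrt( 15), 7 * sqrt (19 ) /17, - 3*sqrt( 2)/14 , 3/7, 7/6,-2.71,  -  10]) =[ - 10 , - 10, - 2.71, - sqrt( 14) /7,- 3*sqrt(2 ) /14, - 2/11  ,  3/7, 7/6,7*sqrt( 19) /17, sqrt( 5),E, pi,  sqrt(14 ),sqrt( 15), sqrt(19),  5.43,8, 9]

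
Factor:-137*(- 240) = 2^4*3^1 * 5^1*137^1 = 32880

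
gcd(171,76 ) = 19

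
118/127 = 118/127  =  0.93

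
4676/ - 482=-10 +72/241 =- 9.70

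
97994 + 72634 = 170628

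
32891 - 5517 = 27374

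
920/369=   920/369  =  2.49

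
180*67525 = 12154500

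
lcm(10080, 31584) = 473760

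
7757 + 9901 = 17658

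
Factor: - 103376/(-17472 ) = 71/12 = 2^ (-2)*3^( - 1)*71^1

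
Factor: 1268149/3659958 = 2^( - 1) *3^( - 3) * 17^1*67777^( - 1) * 74597^1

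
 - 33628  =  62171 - 95799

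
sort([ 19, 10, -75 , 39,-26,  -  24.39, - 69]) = [ -75, - 69, - 26, - 24.39, 10  ,  19, 39 ]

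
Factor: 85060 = 2^2*5^1*4253^1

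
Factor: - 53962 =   -  2^1*26981^1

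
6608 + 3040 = 9648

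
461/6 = 461/6 =76.83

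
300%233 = 67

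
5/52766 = 5/52766  =  0.00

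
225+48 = 273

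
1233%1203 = 30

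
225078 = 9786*23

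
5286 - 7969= - 2683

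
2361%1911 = 450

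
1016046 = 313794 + 702252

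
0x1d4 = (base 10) 468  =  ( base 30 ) fi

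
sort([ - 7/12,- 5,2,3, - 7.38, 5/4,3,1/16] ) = [  -  7.38,-5,- 7/12, 1/16,5/4,2,3, 3] 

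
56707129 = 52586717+4120412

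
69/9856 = 69/9856  =  0.01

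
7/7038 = 7/7038=0.00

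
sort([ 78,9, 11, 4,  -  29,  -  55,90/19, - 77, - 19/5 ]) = [ - 77,-55,-29, - 19/5, 4, 90/19, 9, 11,78] 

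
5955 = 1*5955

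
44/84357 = 44/84357 = 0.00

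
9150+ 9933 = 19083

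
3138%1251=636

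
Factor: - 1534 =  - 2^1 * 13^1* 59^1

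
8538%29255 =8538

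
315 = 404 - 89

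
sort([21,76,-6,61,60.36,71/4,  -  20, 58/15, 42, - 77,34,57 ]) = [ - 77, - 20, - 6,58/15,  71/4,21, 34, 42, 57,60.36,61, 76 ]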